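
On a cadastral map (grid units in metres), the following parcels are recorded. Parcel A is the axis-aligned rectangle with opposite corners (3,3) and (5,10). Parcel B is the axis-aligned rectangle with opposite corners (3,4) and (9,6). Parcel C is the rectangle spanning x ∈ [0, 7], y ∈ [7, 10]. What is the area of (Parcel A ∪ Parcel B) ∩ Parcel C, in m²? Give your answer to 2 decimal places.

The region (Parcel A ∪ Parcel B) ∩ Parcel C is the polygon with vertices (3,10), (5,10), (5,7), (3,7).
By the shoelace formula its area is 6.00.

6.00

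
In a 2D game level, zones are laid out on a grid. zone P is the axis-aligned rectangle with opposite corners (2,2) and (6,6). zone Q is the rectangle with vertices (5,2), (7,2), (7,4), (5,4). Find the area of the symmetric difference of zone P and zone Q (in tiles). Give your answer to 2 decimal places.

|zone P∩zone Q|: x∈[5,6], y∈[2,4] → 1·2 = 2.
|zone P △ zone Q| = |zone P| + |zone Q| − 2·|zone P∩zone Q| = 16 + 4 − 4 = 16.00.

16.00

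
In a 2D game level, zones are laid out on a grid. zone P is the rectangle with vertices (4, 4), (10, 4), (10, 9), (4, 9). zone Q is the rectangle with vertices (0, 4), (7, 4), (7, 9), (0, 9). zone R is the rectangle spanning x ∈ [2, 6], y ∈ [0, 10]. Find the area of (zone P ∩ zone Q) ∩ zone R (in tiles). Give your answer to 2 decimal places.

10.00

The region (zone P ∩ zone Q) ∩ zone R is the polygon with vertices (4,4), (4,9), (6,9), (6,4).
By the shoelace formula its area is 10.00.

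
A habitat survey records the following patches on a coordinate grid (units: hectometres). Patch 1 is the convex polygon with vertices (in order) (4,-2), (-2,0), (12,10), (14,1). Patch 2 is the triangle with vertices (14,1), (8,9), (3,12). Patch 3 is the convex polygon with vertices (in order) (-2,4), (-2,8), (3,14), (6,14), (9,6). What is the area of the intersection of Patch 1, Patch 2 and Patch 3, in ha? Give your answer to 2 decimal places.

0.50

The intersection is the polygon with vertices (7.917,7.083), (8.451,7.465), (9,6).
By the shoelace formula its area is 0.50.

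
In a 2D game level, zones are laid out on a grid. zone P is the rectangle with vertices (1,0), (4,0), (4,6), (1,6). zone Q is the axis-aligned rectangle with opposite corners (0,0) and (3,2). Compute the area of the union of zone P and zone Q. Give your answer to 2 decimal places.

20.00

By inclusion–exclusion:
Individual areas: |zone P| = 18, |zone Q| = 6.
|zone P∩zone Q|: x∈[1,3], y∈[0,2] → 2·2 = 4.
|zone P ∪ zone Q| = 24 − 4 = 20.00.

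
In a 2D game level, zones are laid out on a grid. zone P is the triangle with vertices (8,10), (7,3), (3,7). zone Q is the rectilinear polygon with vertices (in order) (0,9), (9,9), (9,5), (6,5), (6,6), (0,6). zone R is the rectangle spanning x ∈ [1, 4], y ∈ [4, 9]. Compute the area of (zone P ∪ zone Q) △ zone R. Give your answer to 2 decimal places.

31.55

|zone P ∪ zone Q| = 34.5476.
|(zone P ∪ zone Q) ∩ zone R| = 9.
|(zone P ∪ zone Q) △ zone R| = 34.5476 + 15 − 18 = 31.55.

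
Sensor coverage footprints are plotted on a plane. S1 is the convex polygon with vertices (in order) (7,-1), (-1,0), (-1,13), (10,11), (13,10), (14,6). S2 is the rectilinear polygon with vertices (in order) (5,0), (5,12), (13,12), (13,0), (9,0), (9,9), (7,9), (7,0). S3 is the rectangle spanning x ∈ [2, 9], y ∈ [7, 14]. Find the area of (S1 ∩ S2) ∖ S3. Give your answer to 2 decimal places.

|S1 ∩ S2| = 58.7727.
|(S1 ∩ S2) ∩ S3| = 14.1818.
|(S1 ∩ S2) ∖ S3| = 58.7727 − 14.1818 = 44.59.

44.59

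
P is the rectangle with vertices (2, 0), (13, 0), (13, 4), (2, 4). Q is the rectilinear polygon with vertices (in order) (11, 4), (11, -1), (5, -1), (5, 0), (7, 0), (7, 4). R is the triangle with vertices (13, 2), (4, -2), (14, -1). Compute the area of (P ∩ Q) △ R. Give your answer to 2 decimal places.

28.72

|P ∩ Q| = 16.
|(P ∩ Q) ∩ R| = 1.3889.
|(P ∩ Q) △ R| = 16 + 15.5 − 2.7778 = 28.72.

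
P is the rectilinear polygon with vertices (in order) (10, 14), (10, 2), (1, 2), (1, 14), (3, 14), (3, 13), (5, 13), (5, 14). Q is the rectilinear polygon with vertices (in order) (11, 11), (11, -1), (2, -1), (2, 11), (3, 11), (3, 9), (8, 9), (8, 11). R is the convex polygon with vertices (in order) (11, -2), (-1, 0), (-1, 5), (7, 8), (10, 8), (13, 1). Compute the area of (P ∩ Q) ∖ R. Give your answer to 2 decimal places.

|P ∩ Q| = 62.
|(P ∩ Q) ∩ R| = 43.3125.
|(P ∩ Q) ∖ R| = 62 − 43.3125 = 18.69.

18.69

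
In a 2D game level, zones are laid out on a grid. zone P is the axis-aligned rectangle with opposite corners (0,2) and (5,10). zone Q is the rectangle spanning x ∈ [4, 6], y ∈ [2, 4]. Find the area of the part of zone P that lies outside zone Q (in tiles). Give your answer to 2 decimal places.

38.00

|zone P∩zone Q|: x∈[4,5], y∈[2,4] → 1·2 = 2.
|zone P| = 40.
|zone P ∖ zone Q| = |zone P| − |zone P∩zone Q| = 40 − 2 = 38.00.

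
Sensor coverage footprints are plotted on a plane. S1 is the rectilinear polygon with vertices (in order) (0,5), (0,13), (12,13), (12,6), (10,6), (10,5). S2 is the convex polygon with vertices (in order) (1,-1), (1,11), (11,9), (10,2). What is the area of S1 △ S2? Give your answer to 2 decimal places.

87.29

|S1| = 94, |S2| = 90, |S1∩S2| = 48.3571.
|S1 △ S2| = |S1| + |S2| − 2·|S1∩S2| = 94 + 90 − 96.7143 = 87.29.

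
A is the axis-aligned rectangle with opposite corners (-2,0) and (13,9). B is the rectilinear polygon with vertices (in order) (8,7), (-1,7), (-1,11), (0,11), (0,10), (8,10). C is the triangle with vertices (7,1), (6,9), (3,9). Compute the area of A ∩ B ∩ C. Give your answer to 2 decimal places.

The intersection is the polygon with vertices (4,7), (3,9), (6,9), (6.25,7).
By the shoelace formula its area is 5.25.

5.25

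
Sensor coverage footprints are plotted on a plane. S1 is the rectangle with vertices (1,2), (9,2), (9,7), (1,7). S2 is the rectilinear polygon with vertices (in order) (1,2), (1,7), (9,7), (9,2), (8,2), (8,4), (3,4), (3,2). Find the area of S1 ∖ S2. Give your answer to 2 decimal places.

10.00

|S1| = 40, |S1∩S2| = 30.
|S1 ∖ S2| = |S1| − |S1∩S2| = 40 − 30 = 10.00.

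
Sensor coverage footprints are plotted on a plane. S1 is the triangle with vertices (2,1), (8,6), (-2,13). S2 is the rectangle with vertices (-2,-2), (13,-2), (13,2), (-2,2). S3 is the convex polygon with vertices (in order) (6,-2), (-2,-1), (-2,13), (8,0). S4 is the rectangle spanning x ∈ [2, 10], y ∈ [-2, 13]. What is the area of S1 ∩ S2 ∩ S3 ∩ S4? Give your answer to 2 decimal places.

0.60

The intersection is the polygon with vertices (3.2,2), (2,1), (2,2).
By the shoelace formula its area is 0.60.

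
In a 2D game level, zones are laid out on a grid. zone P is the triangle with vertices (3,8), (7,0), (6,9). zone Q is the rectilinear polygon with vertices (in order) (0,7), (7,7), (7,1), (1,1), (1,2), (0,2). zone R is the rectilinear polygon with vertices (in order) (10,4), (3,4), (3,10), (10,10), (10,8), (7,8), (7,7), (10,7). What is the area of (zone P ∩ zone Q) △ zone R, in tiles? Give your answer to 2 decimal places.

35.50

|zone P ∩ zone Q| = 9.3333.
|(zone P ∩ zone Q) ∩ zone R| = 6.4167.
|(zone P ∩ zone Q) △ zone R| = 9.3333 + 39 − 12.8333 = 35.50.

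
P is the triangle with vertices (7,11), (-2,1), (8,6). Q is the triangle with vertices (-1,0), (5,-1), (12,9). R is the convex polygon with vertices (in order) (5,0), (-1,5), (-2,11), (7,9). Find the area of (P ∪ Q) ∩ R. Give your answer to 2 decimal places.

26.89

|P ∪ Q| = 60.8662.
|(P ∪ Q) ∩ R| = 26.89.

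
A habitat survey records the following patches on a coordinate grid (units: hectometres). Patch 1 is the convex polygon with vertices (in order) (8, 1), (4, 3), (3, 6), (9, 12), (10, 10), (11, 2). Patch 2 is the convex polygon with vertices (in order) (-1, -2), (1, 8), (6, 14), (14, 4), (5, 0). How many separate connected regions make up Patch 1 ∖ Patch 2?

Patch 1 ∖ Patch 2 splits into 2 disjoint pieces (area 1.5325, area 2.1296).

2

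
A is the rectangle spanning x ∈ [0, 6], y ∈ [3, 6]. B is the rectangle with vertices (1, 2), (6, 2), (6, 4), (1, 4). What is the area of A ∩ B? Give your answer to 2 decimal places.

|A∩B|: x∈[1,6], y∈[3,4] → 5·1 = 5.

5.00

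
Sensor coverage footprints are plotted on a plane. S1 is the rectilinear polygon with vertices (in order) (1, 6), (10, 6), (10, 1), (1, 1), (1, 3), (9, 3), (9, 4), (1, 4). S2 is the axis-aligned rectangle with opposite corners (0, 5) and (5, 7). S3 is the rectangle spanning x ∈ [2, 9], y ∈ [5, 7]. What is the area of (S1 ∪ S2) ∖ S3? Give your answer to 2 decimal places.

|S1 ∪ S2| = 43.
|(S1 ∪ S2) ∩ S3| = 10.
|(S1 ∪ S2) ∖ S3| = 43 − 10 = 33.00.

33.00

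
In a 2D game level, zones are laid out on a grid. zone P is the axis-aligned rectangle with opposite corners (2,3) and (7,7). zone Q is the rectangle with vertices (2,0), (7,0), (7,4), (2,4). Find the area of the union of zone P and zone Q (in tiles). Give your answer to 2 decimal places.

35.00

By inclusion–exclusion:
Individual areas: |zone P| = 20, |zone Q| = 20.
|zone P∩zone Q|: x∈[2,7], y∈[3,4] → 5·1 = 5.
|zone P ∪ zone Q| = 40 − 5 = 35.00.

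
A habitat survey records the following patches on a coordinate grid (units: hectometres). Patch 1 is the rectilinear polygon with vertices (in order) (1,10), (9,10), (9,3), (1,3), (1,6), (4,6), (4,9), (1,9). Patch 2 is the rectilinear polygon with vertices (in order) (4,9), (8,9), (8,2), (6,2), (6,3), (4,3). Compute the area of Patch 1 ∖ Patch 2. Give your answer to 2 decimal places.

|Patch 1| = 47, |Patch 1∩Patch 2| = 24.
|Patch 1 ∖ Patch 2| = |Patch 1| − |Patch 1∩Patch 2| = 47 − 24 = 23.00.

23.00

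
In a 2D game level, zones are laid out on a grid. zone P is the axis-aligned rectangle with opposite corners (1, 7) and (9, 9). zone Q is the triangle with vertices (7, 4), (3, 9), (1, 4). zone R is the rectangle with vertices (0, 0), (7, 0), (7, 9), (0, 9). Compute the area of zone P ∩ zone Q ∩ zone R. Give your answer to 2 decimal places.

2.40

The intersection is the polygon with vertices (3,9), (4.6,7), (2.2,7).
By the shoelace formula its area is 2.40.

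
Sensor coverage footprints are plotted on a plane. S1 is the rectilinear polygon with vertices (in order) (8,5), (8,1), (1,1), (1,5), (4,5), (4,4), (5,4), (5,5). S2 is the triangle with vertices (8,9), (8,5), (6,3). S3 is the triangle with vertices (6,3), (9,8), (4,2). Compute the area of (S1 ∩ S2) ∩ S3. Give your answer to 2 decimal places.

0.53

The region (S1 ∩ S2) ∩ S3 is the polygon with vertices (6.667,5), (7.2,5), (6,3).
By the shoelace formula its area is 0.53.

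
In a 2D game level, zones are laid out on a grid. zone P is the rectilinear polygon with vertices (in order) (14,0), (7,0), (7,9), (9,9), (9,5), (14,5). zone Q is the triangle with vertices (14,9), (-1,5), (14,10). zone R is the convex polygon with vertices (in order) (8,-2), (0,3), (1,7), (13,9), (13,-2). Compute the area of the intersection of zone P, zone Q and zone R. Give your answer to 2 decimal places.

1.20

The intersection is the polygon with vertices (9,8.333), (9,8.333), (9,7.667), (7,7.133), (7,7.667).
By the shoelace formula its area is 1.20.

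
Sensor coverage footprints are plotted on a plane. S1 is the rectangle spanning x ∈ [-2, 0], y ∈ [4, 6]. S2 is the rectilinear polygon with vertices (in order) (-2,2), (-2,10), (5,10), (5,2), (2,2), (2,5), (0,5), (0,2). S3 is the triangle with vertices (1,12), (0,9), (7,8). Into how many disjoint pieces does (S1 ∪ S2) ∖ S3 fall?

2

(S1 ∪ S2) ∖ S3 splits into 2 disjoint pieces (area 43.381, area 0.3333).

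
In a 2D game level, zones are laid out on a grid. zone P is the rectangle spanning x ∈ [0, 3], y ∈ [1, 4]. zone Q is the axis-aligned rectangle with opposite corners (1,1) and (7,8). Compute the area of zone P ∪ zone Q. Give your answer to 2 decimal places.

By inclusion–exclusion:
Individual areas: |zone P| = 9, |zone Q| = 42.
|zone P∩zone Q|: x∈[1,3], y∈[1,4] → 2·3 = 6.
|zone P ∪ zone Q| = 51 − 6 = 45.00.

45.00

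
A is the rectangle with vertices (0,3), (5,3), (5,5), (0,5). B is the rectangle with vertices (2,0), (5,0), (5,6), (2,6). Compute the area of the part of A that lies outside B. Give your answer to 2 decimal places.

4.00

|A∩B|: x∈[2,5], y∈[3,5] → 3·2 = 6.
|A| = 10.
|A ∖ B| = |A| − |A∩B| = 10 − 6 = 4.00.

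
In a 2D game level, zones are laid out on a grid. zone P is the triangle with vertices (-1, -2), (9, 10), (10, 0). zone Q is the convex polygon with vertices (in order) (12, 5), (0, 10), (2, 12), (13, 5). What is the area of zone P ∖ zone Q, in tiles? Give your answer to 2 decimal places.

52.88

|zone P| = 56, |zone P∩zone Q| = 3.1208.
|zone P ∖ zone Q| = |zone P| − |zone P∩zone Q| = 56 − 3.1208 = 52.88.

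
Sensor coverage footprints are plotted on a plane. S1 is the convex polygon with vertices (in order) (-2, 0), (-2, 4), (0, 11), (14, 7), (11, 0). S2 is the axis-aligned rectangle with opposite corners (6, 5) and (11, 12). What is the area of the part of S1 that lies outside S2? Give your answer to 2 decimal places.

|S1| = 130.5, |S1∩S2| = 17.8571.
|S1 ∖ S2| = |S1| − |S1∩S2| = 130.5 − 17.8571 = 112.64.

112.64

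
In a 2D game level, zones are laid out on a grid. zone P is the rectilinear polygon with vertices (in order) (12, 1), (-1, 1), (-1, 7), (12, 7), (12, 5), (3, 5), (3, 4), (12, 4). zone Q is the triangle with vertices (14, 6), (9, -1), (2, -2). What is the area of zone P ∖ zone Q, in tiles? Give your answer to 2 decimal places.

|zone P| = 69, |zone P∩zone Q| = 8.0214.
|zone P ∖ zone Q| = |zone P| − |zone P∩zone Q| = 69 − 8.0214 = 60.98.

60.98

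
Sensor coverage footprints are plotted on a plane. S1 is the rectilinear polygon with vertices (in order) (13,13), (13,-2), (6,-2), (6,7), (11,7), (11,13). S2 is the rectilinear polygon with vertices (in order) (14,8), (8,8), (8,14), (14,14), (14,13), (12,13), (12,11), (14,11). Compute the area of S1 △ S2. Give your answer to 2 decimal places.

91.00

|S1| = 75, |S2| = 32, |S1∩S2| = 8.
|S1 △ S2| = |S1| + |S2| − 2·|S1∩S2| = 75 + 32 − 16 = 91.00.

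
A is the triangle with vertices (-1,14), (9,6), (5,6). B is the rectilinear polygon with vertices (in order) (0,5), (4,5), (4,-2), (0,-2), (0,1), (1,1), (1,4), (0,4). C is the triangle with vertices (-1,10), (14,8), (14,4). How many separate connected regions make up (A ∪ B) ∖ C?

(A ∪ B) ∖ C splits into 3 disjoint pieces (area 5.3333, area 4.5714, area 25).

3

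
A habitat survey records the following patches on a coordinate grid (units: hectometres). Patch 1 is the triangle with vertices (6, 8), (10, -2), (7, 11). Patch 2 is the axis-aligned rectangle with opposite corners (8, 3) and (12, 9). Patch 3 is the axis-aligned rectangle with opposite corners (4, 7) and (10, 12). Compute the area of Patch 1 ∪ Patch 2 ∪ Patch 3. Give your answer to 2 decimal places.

By inclusion–exclusion:
Individual areas: |Patch 1| = 11, |Patch 2| = 24, |Patch 3| = 30.
|Patch 1∩Patch 2| = 1.5513.
|Patch 1∩Patch 3| = 4.1462.
|Patch 2∩Patch 3|: x∈[8,10], y∈[7,9] → 2·2 = 4.
|Patch 1∩Patch 2∩Patch 3| = 0.
|Patch 1 ∪ Patch 2 ∪ Patch 3| = 65 − 9.6974 + 0 = 55.30.

55.30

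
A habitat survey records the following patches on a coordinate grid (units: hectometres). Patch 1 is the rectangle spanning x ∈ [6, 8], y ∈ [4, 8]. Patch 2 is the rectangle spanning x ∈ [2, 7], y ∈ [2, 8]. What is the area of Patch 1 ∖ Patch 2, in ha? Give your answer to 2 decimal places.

4.00

|Patch 1∩Patch 2|: x∈[6,7], y∈[4,8] → 1·4 = 4.
|Patch 1| = 8.
|Patch 1 ∖ Patch 2| = |Patch 1| − |Patch 1∩Patch 2| = 8 − 4 = 4.00.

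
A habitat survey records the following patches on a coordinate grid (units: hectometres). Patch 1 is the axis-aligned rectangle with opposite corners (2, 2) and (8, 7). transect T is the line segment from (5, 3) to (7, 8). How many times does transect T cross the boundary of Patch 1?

The segment meets the boundary at (6.6,7).

1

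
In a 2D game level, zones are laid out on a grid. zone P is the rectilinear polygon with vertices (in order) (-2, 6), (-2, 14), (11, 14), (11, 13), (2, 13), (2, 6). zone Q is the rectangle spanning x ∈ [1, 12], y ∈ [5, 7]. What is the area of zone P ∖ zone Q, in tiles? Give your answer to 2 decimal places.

40.00

|zone P| = 41, |zone P∩zone Q| = 1.
|zone P ∖ zone Q| = |zone P| − |zone P∩zone Q| = 41 − 1 = 40.00.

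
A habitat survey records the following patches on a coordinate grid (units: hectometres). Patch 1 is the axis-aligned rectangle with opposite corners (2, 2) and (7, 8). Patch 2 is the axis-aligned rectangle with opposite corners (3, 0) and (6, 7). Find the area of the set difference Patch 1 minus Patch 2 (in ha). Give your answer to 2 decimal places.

|Patch 1∩Patch 2|: x∈[3,6], y∈[2,7] → 3·5 = 15.
|Patch 1| = 30.
|Patch 1 ∖ Patch 2| = |Patch 1| − |Patch 1∩Patch 2| = 30 − 15 = 15.00.

15.00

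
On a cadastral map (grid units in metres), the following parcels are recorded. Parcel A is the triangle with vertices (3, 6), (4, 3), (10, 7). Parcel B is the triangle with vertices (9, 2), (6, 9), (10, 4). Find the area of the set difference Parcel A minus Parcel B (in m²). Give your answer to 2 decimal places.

9.99

|Parcel A| = 11, |Parcel A∩Parcel B| = 1.0131.
|Parcel A ∖ Parcel B| = |Parcel A| − |Parcel A∩Parcel B| = 11 − 1.0131 = 9.99.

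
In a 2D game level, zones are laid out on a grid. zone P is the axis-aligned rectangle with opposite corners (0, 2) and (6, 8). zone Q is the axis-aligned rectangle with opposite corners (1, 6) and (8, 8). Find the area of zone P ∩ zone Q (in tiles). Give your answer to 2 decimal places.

10.00

|zone P∩zone Q|: x∈[1,6], y∈[6,8] → 5·2 = 10.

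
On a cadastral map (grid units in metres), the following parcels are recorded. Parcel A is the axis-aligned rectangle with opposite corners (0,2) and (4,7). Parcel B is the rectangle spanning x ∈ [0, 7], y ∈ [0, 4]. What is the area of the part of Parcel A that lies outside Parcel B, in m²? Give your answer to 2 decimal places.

|Parcel A∩Parcel B|: x∈[0,4], y∈[2,4] → 4·2 = 8.
|Parcel A| = 20.
|Parcel A ∖ Parcel B| = |Parcel A| − |Parcel A∩Parcel B| = 20 − 8 = 12.00.

12.00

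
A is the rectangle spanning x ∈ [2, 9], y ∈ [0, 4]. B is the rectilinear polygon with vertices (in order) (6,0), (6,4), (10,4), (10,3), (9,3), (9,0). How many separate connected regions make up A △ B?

2

A △ B splits into 2 disjoint pieces (area 1, area 16).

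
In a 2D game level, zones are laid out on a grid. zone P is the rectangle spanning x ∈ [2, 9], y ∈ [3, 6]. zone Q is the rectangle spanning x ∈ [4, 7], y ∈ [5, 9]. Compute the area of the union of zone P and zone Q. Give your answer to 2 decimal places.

By inclusion–exclusion:
Individual areas: |zone P| = 21, |zone Q| = 12.
|zone P∩zone Q|: x∈[4,7], y∈[5,6] → 3·1 = 3.
|zone P ∪ zone Q| = 33 − 3 = 30.00.

30.00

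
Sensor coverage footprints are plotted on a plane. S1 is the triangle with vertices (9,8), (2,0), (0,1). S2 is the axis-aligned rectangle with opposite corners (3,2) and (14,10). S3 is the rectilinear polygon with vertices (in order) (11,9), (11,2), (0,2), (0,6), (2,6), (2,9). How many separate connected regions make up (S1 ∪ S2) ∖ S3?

(S1 ∪ S2) ∖ S3 splits into 2 disjoint pieces (area 4.1071, area 32).

2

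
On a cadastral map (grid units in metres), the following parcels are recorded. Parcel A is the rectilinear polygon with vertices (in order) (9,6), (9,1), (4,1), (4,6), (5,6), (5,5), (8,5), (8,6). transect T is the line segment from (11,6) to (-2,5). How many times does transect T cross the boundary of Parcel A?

The segment meets the boundary at (4,5.462), (5,5.538), (8,5.769), (9,5.846).

4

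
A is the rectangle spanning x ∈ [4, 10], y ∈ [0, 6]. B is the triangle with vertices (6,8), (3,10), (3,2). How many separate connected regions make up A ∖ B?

1

A ∖ B is a single connected region.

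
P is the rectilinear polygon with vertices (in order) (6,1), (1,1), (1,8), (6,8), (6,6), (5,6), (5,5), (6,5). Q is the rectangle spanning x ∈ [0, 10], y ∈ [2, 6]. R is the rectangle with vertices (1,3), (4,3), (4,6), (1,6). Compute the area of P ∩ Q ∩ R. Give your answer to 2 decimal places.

9.00

The intersection is the polygon with vertices (4,6), (4,3), (1,3), (1,6).
By the shoelace formula its area is 9.00.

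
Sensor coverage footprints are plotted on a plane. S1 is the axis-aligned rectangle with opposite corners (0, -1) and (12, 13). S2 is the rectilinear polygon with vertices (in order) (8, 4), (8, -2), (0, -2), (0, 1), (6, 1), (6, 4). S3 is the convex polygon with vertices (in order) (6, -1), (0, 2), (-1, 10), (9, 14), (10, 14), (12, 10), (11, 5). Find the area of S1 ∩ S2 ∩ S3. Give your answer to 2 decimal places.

The intersection is the polygon with vertices (6,1), (6,4), (8,4), (8,1.4), (6,-1), (2,1).
By the shoelace formula its area is 11.60.

11.60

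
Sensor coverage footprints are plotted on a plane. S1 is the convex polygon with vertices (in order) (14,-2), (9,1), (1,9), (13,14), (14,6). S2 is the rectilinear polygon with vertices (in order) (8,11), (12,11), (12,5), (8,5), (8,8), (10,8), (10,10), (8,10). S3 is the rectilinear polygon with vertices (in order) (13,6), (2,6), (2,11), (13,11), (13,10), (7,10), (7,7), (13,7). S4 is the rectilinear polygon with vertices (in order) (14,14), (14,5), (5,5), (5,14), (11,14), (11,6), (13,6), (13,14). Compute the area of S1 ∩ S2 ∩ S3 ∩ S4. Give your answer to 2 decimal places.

6.00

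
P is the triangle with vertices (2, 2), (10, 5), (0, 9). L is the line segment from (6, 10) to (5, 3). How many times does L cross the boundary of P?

2

The segment meets the boundary at (5.019,3.132), (5.541,6.784).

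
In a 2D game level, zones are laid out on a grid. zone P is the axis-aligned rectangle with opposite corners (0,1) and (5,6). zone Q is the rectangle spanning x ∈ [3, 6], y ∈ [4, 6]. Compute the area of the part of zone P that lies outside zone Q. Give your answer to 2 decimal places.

21.00

|zone P∩zone Q|: x∈[3,5], y∈[4,6] → 2·2 = 4.
|zone P| = 25.
|zone P ∖ zone Q| = |zone P| − |zone P∩zone Q| = 25 − 4 = 21.00.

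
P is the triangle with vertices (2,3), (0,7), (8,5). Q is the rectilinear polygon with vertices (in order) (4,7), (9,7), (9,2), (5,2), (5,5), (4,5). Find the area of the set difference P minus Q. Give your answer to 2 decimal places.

10.50

|P| = 14, |P∩Q| = 3.5.
|P ∖ Q| = |P| − |P∩Q| = 14 − 3.5 = 10.50.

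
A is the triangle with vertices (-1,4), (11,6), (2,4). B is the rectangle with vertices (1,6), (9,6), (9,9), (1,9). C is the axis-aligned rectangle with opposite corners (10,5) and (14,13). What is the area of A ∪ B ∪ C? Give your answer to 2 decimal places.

58.97

By inclusion–exclusion:
Individual areas: |A| = 3, |B| = 24, |C| = 32.
|A∩B| = 0.
|A∩C| = 0.0278.
|B∩C| = 0 (no overlap).
|A∩B∩C| = 0.
|A ∪ B ∪ C| = 59 − 0.0278 + 0 = 58.97.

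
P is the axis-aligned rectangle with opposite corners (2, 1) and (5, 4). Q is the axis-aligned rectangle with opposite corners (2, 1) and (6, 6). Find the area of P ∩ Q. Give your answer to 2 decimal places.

9.00

|P∩Q|: x∈[2,5], y∈[1,4] → 3·3 = 9.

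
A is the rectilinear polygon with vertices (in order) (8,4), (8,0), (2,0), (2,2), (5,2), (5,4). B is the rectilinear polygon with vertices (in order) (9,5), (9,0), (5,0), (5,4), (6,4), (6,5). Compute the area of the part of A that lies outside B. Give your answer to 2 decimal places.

6.00

|A| = 18, |A∩B| = 12.
|A ∖ B| = |A| − |A∩B| = 18 − 12 = 6.00.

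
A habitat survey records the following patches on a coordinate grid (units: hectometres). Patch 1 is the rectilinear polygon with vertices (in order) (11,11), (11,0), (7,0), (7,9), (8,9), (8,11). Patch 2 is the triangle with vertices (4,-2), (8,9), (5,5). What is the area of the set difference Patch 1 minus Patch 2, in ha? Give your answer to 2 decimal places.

|Patch 1| = 42, |Patch 1∩Patch 2| = 0.7083.
|Patch 1 ∖ Patch 2| = |Patch 1| − |Patch 1∩Patch 2| = 42 − 0.7083 = 41.29.

41.29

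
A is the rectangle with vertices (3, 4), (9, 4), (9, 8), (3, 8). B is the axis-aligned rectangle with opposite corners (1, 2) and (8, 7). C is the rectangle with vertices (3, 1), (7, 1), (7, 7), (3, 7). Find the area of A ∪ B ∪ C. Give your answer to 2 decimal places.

48.00

By inclusion–exclusion:
Individual areas: |A| = 24, |B| = 35, |C| = 24.
|A∩B|: x∈[3,8], y∈[4,7] → 5·3 = 15.
|A∩C|: x∈[3,7], y∈[4,7] → 4·3 = 12.
|B∩C|: x∈[3,7], y∈[2,7] → 4·5 = 20.
|A∩B∩C| = 12.
|A ∪ B ∪ C| = 83 − 47 + 12 = 48.00.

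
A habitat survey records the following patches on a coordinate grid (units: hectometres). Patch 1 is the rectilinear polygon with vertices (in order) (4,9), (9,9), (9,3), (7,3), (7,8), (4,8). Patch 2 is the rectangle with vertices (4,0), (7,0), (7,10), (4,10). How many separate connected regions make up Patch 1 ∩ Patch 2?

1

Patch 1 ∩ Patch 2 is a single connected region.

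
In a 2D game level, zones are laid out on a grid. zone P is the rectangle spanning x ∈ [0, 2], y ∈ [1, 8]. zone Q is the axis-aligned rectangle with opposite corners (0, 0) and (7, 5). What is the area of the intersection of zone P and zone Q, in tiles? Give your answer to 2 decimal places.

|zone P∩zone Q|: x∈[0,2], y∈[1,5] → 2·4 = 8.

8.00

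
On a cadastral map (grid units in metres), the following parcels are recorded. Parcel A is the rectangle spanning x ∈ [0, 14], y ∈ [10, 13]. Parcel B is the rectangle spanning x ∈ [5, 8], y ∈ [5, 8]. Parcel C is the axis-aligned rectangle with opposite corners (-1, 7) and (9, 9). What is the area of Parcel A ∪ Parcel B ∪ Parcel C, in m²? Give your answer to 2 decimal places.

68.00

By inclusion–exclusion:
Individual areas: |Parcel A| = 42, |Parcel B| = 9, |Parcel C| = 20.
|Parcel A∩Parcel B| = 0 (no overlap).
|Parcel A∩Parcel C| = 0 (no overlap).
|Parcel B∩Parcel C|: x∈[5,8], y∈[7,8] → 3·1 = 3.
|Parcel A∩Parcel B∩Parcel C| = 0.
|Parcel A ∪ Parcel B ∪ Parcel C| = 71 − 3 + 0 = 68.00.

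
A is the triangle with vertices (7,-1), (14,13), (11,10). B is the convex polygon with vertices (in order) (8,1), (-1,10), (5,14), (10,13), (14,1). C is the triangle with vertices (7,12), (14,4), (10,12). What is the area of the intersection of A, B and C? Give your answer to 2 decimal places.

The intersection is the polygon with vertices (11,10), (11.6,8.2), (11.136,7.273), (10.339,8.184).
By the shoelace formula its area is 1.72.

1.72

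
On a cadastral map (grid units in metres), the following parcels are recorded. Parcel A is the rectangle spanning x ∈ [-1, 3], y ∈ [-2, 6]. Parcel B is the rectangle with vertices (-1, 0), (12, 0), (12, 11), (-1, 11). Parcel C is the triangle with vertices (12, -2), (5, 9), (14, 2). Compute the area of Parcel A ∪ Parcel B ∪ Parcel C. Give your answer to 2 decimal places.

By inclusion–exclusion:
Individual areas: |Parcel A| = 32, |Parcel B| = 143, |Parcel C| = 25.
|Parcel A∩Parcel B|: x∈[-1,3], y∈[0,6] → 4·6 = 24.
|Parcel A∩Parcel C| = 0.
|Parcel B∩Parcel C| = 18.1717.
|Parcel A∩Parcel B∩Parcel C| = 0.
|Parcel A ∪ Parcel B ∪ Parcel C| = 200 − 42.1717 + 0 = 157.83.

157.83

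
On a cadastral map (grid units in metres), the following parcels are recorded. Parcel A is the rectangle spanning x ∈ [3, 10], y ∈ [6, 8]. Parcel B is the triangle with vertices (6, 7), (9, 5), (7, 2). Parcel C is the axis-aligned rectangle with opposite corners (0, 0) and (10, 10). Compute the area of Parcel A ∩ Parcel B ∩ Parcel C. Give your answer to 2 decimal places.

0.65

The intersection is the polygon with vertices (6,7), (7.5,6), (6.2,6).
By the shoelace formula its area is 0.65.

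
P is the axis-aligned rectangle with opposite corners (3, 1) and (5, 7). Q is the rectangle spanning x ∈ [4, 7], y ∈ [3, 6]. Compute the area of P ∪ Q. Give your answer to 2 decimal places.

By inclusion–exclusion:
Individual areas: |P| = 12, |Q| = 9.
|P∩Q|: x∈[4,5], y∈[3,6] → 1·3 = 3.
|P ∪ Q| = 21 − 3 = 18.00.

18.00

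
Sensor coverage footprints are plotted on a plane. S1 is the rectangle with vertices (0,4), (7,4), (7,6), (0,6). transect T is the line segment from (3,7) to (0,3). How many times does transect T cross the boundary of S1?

2

The segment meets the boundary at (0.75,4), (2.25,6).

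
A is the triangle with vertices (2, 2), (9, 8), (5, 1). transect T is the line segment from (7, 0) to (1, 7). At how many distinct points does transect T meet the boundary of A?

2

The segment meets the boundary at (3.894,3.624), (5.457,1.8).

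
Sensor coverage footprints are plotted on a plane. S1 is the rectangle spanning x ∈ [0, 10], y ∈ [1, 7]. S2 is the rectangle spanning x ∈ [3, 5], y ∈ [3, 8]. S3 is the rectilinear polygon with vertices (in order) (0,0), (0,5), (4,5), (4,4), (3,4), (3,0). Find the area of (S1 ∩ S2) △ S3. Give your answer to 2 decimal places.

|S1 ∩ S2| = 8.
|(S1 ∩ S2) ∩ S3| = 1.
|(S1 ∩ S2) △ S3| = 8 + 16 − 2 = 22.00.

22.00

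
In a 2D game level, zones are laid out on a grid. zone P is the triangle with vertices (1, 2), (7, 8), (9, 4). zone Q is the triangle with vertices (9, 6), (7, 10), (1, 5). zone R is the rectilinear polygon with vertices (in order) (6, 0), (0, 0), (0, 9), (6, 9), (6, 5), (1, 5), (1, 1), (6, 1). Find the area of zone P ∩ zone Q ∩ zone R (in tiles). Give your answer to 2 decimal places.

1.08

The intersection is the polygon with vertices (4.429,5.429), (6,7), (6,5.625).
By the shoelace formula its area is 1.08.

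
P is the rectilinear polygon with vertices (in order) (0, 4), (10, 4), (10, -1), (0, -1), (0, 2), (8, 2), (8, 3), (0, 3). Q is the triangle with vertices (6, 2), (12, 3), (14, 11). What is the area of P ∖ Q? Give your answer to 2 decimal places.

38.33

|P| = 42, |P∩Q| = 3.6667.
|P ∖ Q| = |P| − |P∩Q| = 42 − 3.6667 = 38.33.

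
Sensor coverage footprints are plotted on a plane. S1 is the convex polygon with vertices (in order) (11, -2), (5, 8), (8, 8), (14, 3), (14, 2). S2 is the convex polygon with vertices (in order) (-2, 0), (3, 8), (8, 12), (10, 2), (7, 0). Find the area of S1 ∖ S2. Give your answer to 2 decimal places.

|S1| = 39, |S1∩S2| = 15.7467.
|S1 ∖ S2| = |S1| − |S1∩S2| = 39 − 15.7467 = 23.25.

23.25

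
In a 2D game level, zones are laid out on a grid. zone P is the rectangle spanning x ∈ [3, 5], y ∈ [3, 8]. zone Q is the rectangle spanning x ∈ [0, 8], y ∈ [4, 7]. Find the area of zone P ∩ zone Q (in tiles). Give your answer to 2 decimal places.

6.00

|zone P∩zone Q|: x∈[3,5], y∈[4,7] → 2·3 = 6.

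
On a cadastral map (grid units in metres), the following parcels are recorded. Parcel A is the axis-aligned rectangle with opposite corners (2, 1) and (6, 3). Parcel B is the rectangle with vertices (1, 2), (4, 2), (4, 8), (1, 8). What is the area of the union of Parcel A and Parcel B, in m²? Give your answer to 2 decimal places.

By inclusion–exclusion:
Individual areas: |Parcel A| = 8, |Parcel B| = 18.
|Parcel A∩Parcel B|: x∈[2,4], y∈[2,3] → 2·1 = 2.
|Parcel A ∪ Parcel B| = 26 − 2 = 24.00.

24.00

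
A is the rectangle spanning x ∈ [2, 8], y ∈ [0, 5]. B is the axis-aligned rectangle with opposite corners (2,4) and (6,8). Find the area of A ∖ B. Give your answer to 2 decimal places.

26.00

|A∩B|: x∈[2,6], y∈[4,5] → 4·1 = 4.
|A| = 30.
|A ∖ B| = |A| − |A∩B| = 30 − 4 = 26.00.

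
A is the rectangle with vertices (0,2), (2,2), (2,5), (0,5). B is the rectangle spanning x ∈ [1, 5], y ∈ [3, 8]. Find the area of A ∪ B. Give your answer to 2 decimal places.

24.00

By inclusion–exclusion:
Individual areas: |A| = 6, |B| = 20.
|A∩B|: x∈[1,2], y∈[3,5] → 1·2 = 2.
|A ∪ B| = 26 − 2 = 24.00.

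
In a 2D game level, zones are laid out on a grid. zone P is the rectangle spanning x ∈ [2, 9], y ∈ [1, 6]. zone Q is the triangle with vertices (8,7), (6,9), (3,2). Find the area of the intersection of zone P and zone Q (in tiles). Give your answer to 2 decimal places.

4.57

The intersection is the polygon with vertices (7,6), (3,2), (4.714,6).
By the shoelace formula its area is 4.57.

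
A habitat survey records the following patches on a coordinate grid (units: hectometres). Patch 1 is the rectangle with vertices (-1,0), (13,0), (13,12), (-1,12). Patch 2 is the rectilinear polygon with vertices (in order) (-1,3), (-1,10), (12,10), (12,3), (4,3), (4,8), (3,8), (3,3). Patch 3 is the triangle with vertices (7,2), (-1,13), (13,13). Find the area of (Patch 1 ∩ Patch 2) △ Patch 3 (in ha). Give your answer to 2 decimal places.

85.19

|Patch 1 ∩ Patch 2| = 86.
|(Patch 1 ∩ Patch 2) ∩ Patch 3| = 38.9034.
|(Patch 1 ∩ Patch 2) △ Patch 3| = 86 + 77 − 77.8068 = 85.19.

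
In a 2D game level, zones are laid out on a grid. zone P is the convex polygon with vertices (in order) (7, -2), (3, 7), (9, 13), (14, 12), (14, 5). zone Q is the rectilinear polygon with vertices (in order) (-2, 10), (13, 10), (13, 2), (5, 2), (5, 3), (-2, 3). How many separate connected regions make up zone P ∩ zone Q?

zone P ∩ zone Q is a single connected region.

1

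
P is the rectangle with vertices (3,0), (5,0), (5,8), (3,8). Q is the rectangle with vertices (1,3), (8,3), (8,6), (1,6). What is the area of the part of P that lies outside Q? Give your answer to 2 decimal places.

|P∩Q|: x∈[3,5], y∈[3,6] → 2·3 = 6.
|P| = 16.
|P ∖ Q| = |P| − |P∩Q| = 16 − 6 = 10.00.

10.00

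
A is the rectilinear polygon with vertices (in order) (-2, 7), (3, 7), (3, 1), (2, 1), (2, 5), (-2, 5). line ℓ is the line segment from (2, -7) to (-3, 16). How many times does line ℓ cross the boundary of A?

The segment meets the boundary at (-1.043,7), (-0.609,5).

2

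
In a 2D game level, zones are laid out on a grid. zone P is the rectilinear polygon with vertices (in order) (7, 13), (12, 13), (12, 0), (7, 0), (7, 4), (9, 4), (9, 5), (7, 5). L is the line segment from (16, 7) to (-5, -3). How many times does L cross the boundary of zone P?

2

The segment meets the boundary at (7,2.714), (12,5.095).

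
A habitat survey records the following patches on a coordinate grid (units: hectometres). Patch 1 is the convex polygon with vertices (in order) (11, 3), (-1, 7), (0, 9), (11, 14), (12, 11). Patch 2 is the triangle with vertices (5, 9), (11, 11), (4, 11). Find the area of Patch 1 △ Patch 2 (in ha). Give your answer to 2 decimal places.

|Patch 1| = 80, |Patch 2| = 7, |Patch 1∩Patch 2| = 6.9704.
|Patch 1 △ Patch 2| = |Patch 1| + |Patch 2| − 2·|Patch 1∩Patch 2| = 80 + 7 − 13.9407 = 73.06.

73.06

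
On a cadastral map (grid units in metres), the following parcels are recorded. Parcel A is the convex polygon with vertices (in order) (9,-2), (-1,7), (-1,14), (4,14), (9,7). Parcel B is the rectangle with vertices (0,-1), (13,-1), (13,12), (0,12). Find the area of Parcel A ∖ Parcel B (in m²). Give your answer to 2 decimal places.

17.43

|Parcel A| = 97.5, |Parcel A∩Parcel B| = 80.0659.
|Parcel A ∖ Parcel B| = |Parcel A| − |Parcel A∩Parcel B| = 97.5 − 80.0659 = 17.43.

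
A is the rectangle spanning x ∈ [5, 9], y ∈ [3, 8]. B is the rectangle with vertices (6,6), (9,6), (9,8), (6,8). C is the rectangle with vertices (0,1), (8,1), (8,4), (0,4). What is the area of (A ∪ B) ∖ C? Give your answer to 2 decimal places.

|A ∪ B| = 20.
|(A ∪ B) ∩ C| = 3.
|(A ∪ B) ∖ C| = 20 − 3 = 17.00.

17.00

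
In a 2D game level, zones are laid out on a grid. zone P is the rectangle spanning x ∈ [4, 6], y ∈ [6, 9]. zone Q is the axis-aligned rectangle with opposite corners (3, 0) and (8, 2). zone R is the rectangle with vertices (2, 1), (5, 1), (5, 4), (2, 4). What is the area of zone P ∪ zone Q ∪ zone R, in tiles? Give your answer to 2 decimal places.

23.00

By inclusion–exclusion:
Individual areas: |zone P| = 6, |zone Q| = 10, |zone R| = 9.
|zone P∩zone Q| = 0 (no overlap).
|zone P∩zone R| = 0 (no overlap).
|zone Q∩zone R|: x∈[3,5], y∈[1,2] → 2·1 = 2.
|zone P∩zone Q∩zone R| = 0.
|zone P ∪ zone Q ∪ zone R| = 25 − 2 + 0 = 23.00.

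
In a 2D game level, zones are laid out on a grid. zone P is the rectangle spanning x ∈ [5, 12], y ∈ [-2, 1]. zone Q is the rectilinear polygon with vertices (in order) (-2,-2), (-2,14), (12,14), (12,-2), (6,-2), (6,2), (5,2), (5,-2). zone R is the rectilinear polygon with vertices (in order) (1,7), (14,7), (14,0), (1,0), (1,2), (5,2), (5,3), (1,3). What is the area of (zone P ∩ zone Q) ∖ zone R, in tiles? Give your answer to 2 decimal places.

12.00

|zone P ∩ zone Q| = 18.
|(zone P ∩ zone Q) ∩ zone R| = 6.
|(zone P ∩ zone Q) ∖ zone R| = 18 − 6 = 12.00.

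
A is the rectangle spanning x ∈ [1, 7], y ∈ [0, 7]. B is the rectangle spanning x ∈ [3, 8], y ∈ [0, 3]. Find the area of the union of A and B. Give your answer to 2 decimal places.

By inclusion–exclusion:
Individual areas: |A| = 42, |B| = 15.
|A∩B|: x∈[3,7], y∈[0,3] → 4·3 = 12.
|A ∪ B| = 57 − 12 = 45.00.

45.00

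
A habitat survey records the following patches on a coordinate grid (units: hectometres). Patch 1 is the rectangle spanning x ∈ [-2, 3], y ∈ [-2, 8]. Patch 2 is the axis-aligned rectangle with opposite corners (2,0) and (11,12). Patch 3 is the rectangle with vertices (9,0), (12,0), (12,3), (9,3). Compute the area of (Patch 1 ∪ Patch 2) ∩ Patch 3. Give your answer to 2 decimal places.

The region (Patch 1 ∪ Patch 2) ∩ Patch 3 is the polygon with vertices (11,0), (9,0), (9,3), (11,3).
By the shoelace formula its area is 6.00.

6.00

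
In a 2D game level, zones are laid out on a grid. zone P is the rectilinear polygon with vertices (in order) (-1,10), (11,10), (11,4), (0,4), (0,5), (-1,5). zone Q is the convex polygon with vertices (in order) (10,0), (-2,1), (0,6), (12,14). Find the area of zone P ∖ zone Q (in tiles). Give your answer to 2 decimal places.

17.44

|zone P| = 71, |zone P∩zone Q| = 53.5571.
|zone P ∖ zone Q| = |zone P| − |zone P∩zone Q| = 71 − 53.5571 = 17.44.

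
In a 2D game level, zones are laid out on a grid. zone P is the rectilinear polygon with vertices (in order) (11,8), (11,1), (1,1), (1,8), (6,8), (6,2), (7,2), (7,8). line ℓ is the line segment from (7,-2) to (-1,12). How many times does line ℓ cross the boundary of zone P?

The segment meets the boundary at (1.286,8), (5.286,1).

2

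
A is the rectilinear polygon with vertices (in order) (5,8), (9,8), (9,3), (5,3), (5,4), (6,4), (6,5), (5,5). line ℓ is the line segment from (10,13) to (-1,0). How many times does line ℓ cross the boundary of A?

The segment meets the boundary at (5,7.091), (5.769,8).

2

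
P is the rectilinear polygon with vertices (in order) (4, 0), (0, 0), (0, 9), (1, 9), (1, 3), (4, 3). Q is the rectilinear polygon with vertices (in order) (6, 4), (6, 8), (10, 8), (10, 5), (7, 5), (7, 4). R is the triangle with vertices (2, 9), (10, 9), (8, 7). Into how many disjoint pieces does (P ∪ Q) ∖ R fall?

2

(P ∪ Q) ∖ R splits into 2 disjoint pieces (area 18, area 11.1667).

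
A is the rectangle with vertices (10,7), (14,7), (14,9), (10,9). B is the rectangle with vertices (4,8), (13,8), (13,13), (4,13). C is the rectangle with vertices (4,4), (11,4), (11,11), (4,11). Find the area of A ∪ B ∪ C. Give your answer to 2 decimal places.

By inclusion–exclusion:
Individual areas: |A| = 8, |B| = 45, |C| = 49.
|A∩B|: x∈[10,13], y∈[8,9] → 3·1 = 3.
|A∩C|: x∈[10,11], y∈[7,9] → 1·2 = 2.
|B∩C|: x∈[4,11], y∈[8,11] → 7·3 = 21.
|A∩B∩C| = 1.
|A ∪ B ∪ C| = 102 − 26 + 1 = 77.00.

77.00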